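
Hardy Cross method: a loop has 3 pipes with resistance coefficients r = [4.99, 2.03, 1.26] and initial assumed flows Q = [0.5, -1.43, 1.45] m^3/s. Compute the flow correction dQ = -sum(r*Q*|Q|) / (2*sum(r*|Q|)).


Numerator terms (r*Q*|Q|): 4.99*0.5*|0.5| = 1.2475; 2.03*-1.43*|-1.43| = -4.1511; 1.26*1.45*|1.45| = 2.6491.
Sum of numerator = -0.2545.
Denominator terms (r*|Q|): 4.99*|0.5| = 2.495; 2.03*|-1.43| = 2.9029; 1.26*|1.45| = 1.827.
2 * sum of denominator = 2 * 7.2249 = 14.4498.
dQ = --0.2545 / 14.4498 = 0.0176 m^3/s.

0.0176


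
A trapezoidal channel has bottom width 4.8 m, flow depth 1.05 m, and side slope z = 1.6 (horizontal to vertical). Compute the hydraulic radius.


For a trapezoidal section with side slope z:
A = (b + z*y)*y = (4.8 + 1.6*1.05)*1.05 = 6.804 m^2.
P = b + 2*y*sqrt(1 + z^2) = 4.8 + 2*1.05*sqrt(1 + 1.6^2) = 8.762 m.
R = A/P = 6.804 / 8.762 = 0.7765 m.

0.7765


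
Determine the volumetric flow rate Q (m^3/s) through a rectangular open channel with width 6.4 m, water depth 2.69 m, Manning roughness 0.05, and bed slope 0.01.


For a rectangular channel, the cross-sectional area A = b * y = 6.4 * 2.69 = 17.22 m^2.
The wetted perimeter P = b + 2y = 6.4 + 2*2.69 = 11.78 m.
Hydraulic radius R = A/P = 17.22/11.78 = 1.4615 m.
Velocity V = (1/n)*R^(2/3)*S^(1/2) = (1/0.05)*1.4615^(2/3)*0.01^(1/2) = 2.5757 m/s.
Discharge Q = A * V = 17.22 * 2.5757 = 44.343 m^3/s.

44.343


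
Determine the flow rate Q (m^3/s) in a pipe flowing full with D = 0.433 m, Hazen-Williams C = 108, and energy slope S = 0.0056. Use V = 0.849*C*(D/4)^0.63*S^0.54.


For a full circular pipe, R = D/4 = 0.433/4 = 0.1082 m.
V = 0.849 * 108 * 0.1082^0.63 * 0.0056^0.54
  = 0.849 * 108 * 0.246428 * 0.060817
  = 1.3742 m/s.
Pipe area A = pi*D^2/4 = pi*0.433^2/4 = 0.1473 m^2.
Q = A * V = 0.1473 * 1.3742 = 0.2024 m^3/s.

0.2024


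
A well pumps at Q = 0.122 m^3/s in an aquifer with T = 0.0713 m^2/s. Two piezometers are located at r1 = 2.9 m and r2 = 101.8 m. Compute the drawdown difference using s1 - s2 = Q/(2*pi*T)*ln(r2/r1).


Thiem equation: s1 - s2 = Q/(2*pi*T) * ln(r2/r1).
ln(r2/r1) = ln(101.8/2.9) = 3.5583.
Q/(2*pi*T) = 0.122 / (2*pi*0.0713) = 0.122 / 0.448 = 0.2723.
s1 - s2 = 0.2723 * 3.5583 = 0.969 m.

0.969


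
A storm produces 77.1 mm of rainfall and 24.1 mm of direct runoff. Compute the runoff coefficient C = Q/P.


The runoff coefficient C = runoff depth / rainfall depth.
C = 24.1 / 77.1
  = 0.3126.

0.3126


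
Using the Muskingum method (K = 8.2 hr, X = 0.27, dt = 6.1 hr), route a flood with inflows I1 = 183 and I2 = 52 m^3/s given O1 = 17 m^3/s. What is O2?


Muskingum coefficients:
denom = 2*K*(1-X) + dt = 2*8.2*(1-0.27) + 6.1 = 18.072.
C0 = (dt - 2*K*X)/denom = (6.1 - 2*8.2*0.27)/18.072 = 0.0925.
C1 = (dt + 2*K*X)/denom = (6.1 + 2*8.2*0.27)/18.072 = 0.5826.
C2 = (2*K*(1-X) - dt)/denom = 0.3249.
O2 = C0*I2 + C1*I1 + C2*O1
   = 0.0925*52 + 0.5826*183 + 0.3249*17
   = 116.94 m^3/s.

116.94


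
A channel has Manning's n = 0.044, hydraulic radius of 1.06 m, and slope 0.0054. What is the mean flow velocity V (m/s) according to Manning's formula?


Manning's equation gives V = (1/n) * R^(2/3) * S^(1/2).
First, compute R^(2/3) = 1.06^(2/3) = 1.0396.
Next, S^(1/2) = 0.0054^(1/2) = 0.073485.
Then 1/n = 1/0.044 = 22.73.
V = 22.73 * 1.0396 * 0.073485 = 1.7363 m/s.

1.7363


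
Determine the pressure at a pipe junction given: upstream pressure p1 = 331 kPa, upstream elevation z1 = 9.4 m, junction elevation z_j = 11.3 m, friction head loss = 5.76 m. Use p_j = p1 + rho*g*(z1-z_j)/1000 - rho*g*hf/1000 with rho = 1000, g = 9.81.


Junction pressure: p_j = p1 + rho*g*(z1 - z_j)/1000 - rho*g*hf/1000.
Elevation term = 1000*9.81*(9.4 - 11.3)/1000 = -18.639 kPa.
Friction term = 1000*9.81*5.76/1000 = 56.506 kPa.
p_j = 331 + -18.639 - 56.506 = 255.86 kPa.

255.86


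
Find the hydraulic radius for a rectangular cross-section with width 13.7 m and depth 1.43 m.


For a rectangular section:
Flow area A = b * y = 13.7 * 1.43 = 19.59 m^2.
Wetted perimeter P = b + 2y = 13.7 + 2*1.43 = 16.56 m.
Hydraulic radius R = A/P = 19.59 / 16.56 = 1.183 m.

1.183


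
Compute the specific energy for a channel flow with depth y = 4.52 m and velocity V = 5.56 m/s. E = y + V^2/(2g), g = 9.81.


Specific energy E = y + V^2/(2g).
Velocity head = V^2/(2g) = 5.56^2 / (2*9.81) = 30.9136 / 19.62 = 1.5756 m.
E = 4.52 + 1.5756 = 6.0956 m.

6.0956


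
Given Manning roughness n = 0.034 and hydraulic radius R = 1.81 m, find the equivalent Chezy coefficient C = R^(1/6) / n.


The Chezy coefficient relates to Manning's n through C = R^(1/6) / n.
R^(1/6) = 1.81^(1/6) = 1.103942.
C = 1.103942 / 0.034 = 32.47 m^(1/2)/s.

32.47


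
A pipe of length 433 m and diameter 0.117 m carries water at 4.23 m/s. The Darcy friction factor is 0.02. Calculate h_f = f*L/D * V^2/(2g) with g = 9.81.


Darcy-Weisbach equation: h_f = f * (L/D) * V^2/(2g).
f * L/D = 0.02 * 433/0.117 = 74.0171.
V^2/(2g) = 4.23^2 / (2*9.81) = 17.8929 / 19.62 = 0.912 m.
h_f = 74.0171 * 0.912 = 67.502 m.

67.502


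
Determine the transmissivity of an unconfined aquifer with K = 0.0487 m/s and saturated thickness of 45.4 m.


Transmissivity is defined as T = K * h.
T = 0.0487 * 45.4
  = 2.211 m^2/s.

2.211


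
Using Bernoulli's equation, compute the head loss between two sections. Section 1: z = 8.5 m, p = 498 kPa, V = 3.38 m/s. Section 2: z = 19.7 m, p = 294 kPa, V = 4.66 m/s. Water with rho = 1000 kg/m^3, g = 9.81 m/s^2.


Total head at each section: H = z + p/(rho*g) + V^2/(2g).
H1 = 8.5 + 498*1000/(1000*9.81) + 3.38^2/(2*9.81)
   = 8.5 + 50.765 + 0.5823
   = 59.847 m.
H2 = 19.7 + 294*1000/(1000*9.81) + 4.66^2/(2*9.81)
   = 19.7 + 29.969 + 1.1068
   = 50.776 m.
h_L = H1 - H2 = 59.847 - 50.776 = 9.071 m.

9.071


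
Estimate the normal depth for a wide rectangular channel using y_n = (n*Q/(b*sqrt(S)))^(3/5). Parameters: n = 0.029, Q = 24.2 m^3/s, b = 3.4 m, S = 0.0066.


We use the wide-channel approximation y_n = (n*Q/(b*sqrt(S)))^(3/5).
sqrt(S) = sqrt(0.0066) = 0.08124.
Numerator: n*Q = 0.029 * 24.2 = 0.7018.
Denominator: b*sqrt(S) = 3.4 * 0.08124 = 0.276216.
arg = 2.5408.
y_n = 2.5408^(3/5) = 1.7498 m.

1.7498


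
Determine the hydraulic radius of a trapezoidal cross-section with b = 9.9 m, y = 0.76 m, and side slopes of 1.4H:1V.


For a trapezoidal section with side slope z:
A = (b + z*y)*y = (9.9 + 1.4*0.76)*0.76 = 8.333 m^2.
P = b + 2*y*sqrt(1 + z^2) = 9.9 + 2*0.76*sqrt(1 + 1.4^2) = 12.515 m.
R = A/P = 8.333 / 12.515 = 0.6658 m.

0.6658


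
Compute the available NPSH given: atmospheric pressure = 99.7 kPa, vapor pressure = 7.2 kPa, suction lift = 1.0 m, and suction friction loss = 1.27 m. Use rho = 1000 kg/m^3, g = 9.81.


NPSHa = p_atm/(rho*g) - z_s - hf_s - p_vap/(rho*g).
p_atm/(rho*g) = 99.7*1000 / (1000*9.81) = 10.163 m.
p_vap/(rho*g) = 7.2*1000 / (1000*9.81) = 0.734 m.
NPSHa = 10.163 - 1.0 - 1.27 - 0.734
      = 7.16 m.

7.16


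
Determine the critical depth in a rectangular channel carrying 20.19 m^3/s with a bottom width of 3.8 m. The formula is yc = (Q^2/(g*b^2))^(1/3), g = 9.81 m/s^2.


Using yc = (Q^2 / (g * b^2))^(1/3):
Q^2 = 20.19^2 = 407.64.
g * b^2 = 9.81 * 3.8^2 = 9.81 * 14.44 = 141.66.
Q^2 / (g*b^2) = 407.64 / 141.66 = 2.8776.
yc = 2.8776^(1/3) = 1.4224 m.

1.4224


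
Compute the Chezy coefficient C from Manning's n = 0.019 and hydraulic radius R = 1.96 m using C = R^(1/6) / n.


The Chezy coefficient relates to Manning's n through C = R^(1/6) / n.
R^(1/6) = 1.96^(1/6) = 1.118689.
C = 1.118689 / 0.019 = 58.88 m^(1/2)/s.

58.88


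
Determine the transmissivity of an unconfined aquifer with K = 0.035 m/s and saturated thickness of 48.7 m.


Transmissivity is defined as T = K * h.
T = 0.035 * 48.7
  = 1.7045 m^2/s.

1.7045


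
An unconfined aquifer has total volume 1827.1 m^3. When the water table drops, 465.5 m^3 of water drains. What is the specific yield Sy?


Specific yield Sy = Volume drained / Total volume.
Sy = 465.5 / 1827.1
   = 0.2548.

0.2548


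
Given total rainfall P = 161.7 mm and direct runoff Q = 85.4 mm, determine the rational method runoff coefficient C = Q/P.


The runoff coefficient C = runoff depth / rainfall depth.
C = 85.4 / 161.7
  = 0.5281.

0.5281


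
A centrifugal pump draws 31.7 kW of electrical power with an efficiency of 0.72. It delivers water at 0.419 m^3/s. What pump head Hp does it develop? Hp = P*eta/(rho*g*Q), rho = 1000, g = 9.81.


Pump head formula: Hp = P * eta / (rho * g * Q).
Numerator: P * eta = 31.7 * 1000 * 0.72 = 22824.0 W.
Denominator: rho * g * Q = 1000 * 9.81 * 0.419 = 4110.39.
Hp = 22824.0 / 4110.39 = 5.55 m.

5.55


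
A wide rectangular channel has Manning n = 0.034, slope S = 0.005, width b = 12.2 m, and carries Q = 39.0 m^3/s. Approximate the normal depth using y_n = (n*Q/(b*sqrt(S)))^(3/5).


We use the wide-channel approximation y_n = (n*Q/(b*sqrt(S)))^(3/5).
sqrt(S) = sqrt(0.005) = 0.070711.
Numerator: n*Q = 0.034 * 39.0 = 1.326.
Denominator: b*sqrt(S) = 12.2 * 0.070711 = 0.862674.
arg = 1.5371.
y_n = 1.5371^(3/5) = 1.2943 m.

1.2943


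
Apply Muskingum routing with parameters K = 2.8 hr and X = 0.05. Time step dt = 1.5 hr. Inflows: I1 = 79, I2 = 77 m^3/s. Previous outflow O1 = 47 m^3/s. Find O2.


Muskingum coefficients:
denom = 2*K*(1-X) + dt = 2*2.8*(1-0.05) + 1.5 = 6.82.
C0 = (dt - 2*K*X)/denom = (1.5 - 2*2.8*0.05)/6.82 = 0.1789.
C1 = (dt + 2*K*X)/denom = (1.5 + 2*2.8*0.05)/6.82 = 0.261.
C2 = (2*K*(1-X) - dt)/denom = 0.5601.
O2 = C0*I2 + C1*I1 + C2*O1
   = 0.1789*77 + 0.261*79 + 0.5601*47
   = 60.72 m^3/s.

60.72


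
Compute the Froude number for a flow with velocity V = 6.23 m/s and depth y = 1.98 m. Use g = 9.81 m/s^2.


The Froude number is defined as Fr = V / sqrt(g*y).
g*y = 9.81 * 1.98 = 19.4238.
sqrt(g*y) = sqrt(19.4238) = 4.4072.
Fr = 6.23 / 4.4072 = 1.4136.

1.4136


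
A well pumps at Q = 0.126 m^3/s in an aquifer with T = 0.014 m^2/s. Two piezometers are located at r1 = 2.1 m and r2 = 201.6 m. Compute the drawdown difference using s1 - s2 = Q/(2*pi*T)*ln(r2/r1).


Thiem equation: s1 - s2 = Q/(2*pi*T) * ln(r2/r1).
ln(r2/r1) = ln(201.6/2.1) = 4.5643.
Q/(2*pi*T) = 0.126 / (2*pi*0.014) = 0.126 / 0.088 = 1.4324.
s1 - s2 = 1.4324 * 4.5643 = 6.5379 m.

6.5379


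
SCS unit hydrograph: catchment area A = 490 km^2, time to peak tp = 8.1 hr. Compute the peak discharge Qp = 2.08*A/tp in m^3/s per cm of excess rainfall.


SCS formula: Qp = 2.08 * A / tp.
Qp = 2.08 * 490 / 8.1
   = 1019.2 / 8.1
   = 125.83 m^3/s per cm.

125.83


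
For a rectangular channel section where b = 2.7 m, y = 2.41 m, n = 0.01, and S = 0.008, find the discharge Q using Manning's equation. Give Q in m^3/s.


For a rectangular channel, the cross-sectional area A = b * y = 2.7 * 2.41 = 6.51 m^2.
The wetted perimeter P = b + 2y = 2.7 + 2*2.41 = 7.52 m.
Hydraulic radius R = A/P = 6.51/7.52 = 0.8653 m.
Velocity V = (1/n)*R^(2/3)*S^(1/2) = (1/0.01)*0.8653^(2/3)*0.008^(1/2) = 8.1218 m/s.
Discharge Q = A * V = 6.51 * 8.1218 = 52.849 m^3/s.

52.849


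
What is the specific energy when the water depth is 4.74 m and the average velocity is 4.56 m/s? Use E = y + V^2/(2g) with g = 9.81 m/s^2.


Specific energy E = y + V^2/(2g).
Velocity head = V^2/(2g) = 4.56^2 / (2*9.81) = 20.7936 / 19.62 = 1.0598 m.
E = 4.74 + 1.0598 = 5.7998 m.

5.7998


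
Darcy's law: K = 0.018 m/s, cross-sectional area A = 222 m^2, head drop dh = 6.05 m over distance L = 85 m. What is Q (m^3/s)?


Darcy's law: Q = K * A * i, where i = dh/L.
Hydraulic gradient i = 6.05 / 85 = 0.071176.
Q = 0.018 * 222 * 0.071176
  = 0.2844 m^3/s.

0.2844


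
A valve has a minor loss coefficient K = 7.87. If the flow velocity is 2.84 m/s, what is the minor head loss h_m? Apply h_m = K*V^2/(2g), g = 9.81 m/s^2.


Minor loss formula: h_m = K * V^2/(2g).
V^2 = 2.84^2 = 8.0656.
V^2/(2g) = 8.0656 / 19.62 = 0.4111 m.
h_m = 7.87 * 0.4111 = 3.2353 m.

3.2353


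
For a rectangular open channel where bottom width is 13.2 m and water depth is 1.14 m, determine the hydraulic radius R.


For a rectangular section:
Flow area A = b * y = 13.2 * 1.14 = 15.05 m^2.
Wetted perimeter P = b + 2y = 13.2 + 2*1.14 = 15.48 m.
Hydraulic radius R = A/P = 15.05 / 15.48 = 0.9721 m.

0.9721


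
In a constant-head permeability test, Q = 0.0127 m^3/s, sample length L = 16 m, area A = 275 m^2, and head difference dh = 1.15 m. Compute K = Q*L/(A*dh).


From K = Q*L / (A*dh):
Numerator: Q*L = 0.0127 * 16 = 0.2032.
Denominator: A*dh = 275 * 1.15 = 316.25.
K = 0.2032 / 316.25 = 0.000643 m/s.

0.000643


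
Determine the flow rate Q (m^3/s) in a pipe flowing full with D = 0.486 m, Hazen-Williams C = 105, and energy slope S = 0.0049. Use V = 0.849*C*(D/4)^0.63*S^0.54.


For a full circular pipe, R = D/4 = 0.486/4 = 0.1215 m.
V = 0.849 * 105 * 0.1215^0.63 * 0.0049^0.54
  = 0.849 * 105 * 0.265023 * 0.056586
  = 1.3369 m/s.
Pipe area A = pi*D^2/4 = pi*0.486^2/4 = 0.1855 m^2.
Q = A * V = 0.1855 * 1.3369 = 0.248 m^3/s.

0.248


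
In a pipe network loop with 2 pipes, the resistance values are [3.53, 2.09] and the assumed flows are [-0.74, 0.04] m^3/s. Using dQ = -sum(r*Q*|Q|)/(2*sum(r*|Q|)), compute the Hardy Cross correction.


Numerator terms (r*Q*|Q|): 3.53*-0.74*|-0.74| = -1.933; 2.09*0.04*|0.04| = 0.0033.
Sum of numerator = -1.9297.
Denominator terms (r*|Q|): 3.53*|-0.74| = 2.6122; 2.09*|0.04| = 0.0836.
2 * sum of denominator = 2 * 2.6958 = 5.3916.
dQ = --1.9297 / 5.3916 = 0.3579 m^3/s.

0.3579


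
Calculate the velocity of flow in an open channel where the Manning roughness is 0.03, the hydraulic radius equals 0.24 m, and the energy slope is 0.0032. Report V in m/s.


Manning's equation gives V = (1/n) * R^(2/3) * S^(1/2).
First, compute R^(2/3) = 0.24^(2/3) = 0.3862.
Next, S^(1/2) = 0.0032^(1/2) = 0.056569.
Then 1/n = 1/0.03 = 33.33.
V = 33.33 * 0.3862 * 0.056569 = 0.7282 m/s.

0.7282


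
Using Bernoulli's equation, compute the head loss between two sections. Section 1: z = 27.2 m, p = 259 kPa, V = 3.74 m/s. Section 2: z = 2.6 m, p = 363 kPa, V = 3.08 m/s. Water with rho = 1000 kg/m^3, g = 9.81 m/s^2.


Total head at each section: H = z + p/(rho*g) + V^2/(2g).
H1 = 27.2 + 259*1000/(1000*9.81) + 3.74^2/(2*9.81)
   = 27.2 + 26.402 + 0.7129
   = 54.315 m.
H2 = 2.6 + 363*1000/(1000*9.81) + 3.08^2/(2*9.81)
   = 2.6 + 37.003 + 0.4835
   = 40.087 m.
h_L = H1 - H2 = 54.315 - 40.087 = 14.228 m.

14.228


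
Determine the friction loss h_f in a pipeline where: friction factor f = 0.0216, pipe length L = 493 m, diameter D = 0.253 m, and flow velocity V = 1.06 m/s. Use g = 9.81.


Darcy-Weisbach equation: h_f = f * (L/D) * V^2/(2g).
f * L/D = 0.0216 * 493/0.253 = 42.0901.
V^2/(2g) = 1.06^2 / (2*9.81) = 1.1236 / 19.62 = 0.0573 m.
h_f = 42.0901 * 0.0573 = 2.41 m.

2.41


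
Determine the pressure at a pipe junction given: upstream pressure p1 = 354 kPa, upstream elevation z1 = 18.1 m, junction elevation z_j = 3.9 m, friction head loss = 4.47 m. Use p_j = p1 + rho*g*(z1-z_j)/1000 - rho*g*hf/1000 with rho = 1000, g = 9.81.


Junction pressure: p_j = p1 + rho*g*(z1 - z_j)/1000 - rho*g*hf/1000.
Elevation term = 1000*9.81*(18.1 - 3.9)/1000 = 139.302 kPa.
Friction term = 1000*9.81*4.47/1000 = 43.851 kPa.
p_j = 354 + 139.302 - 43.851 = 449.45 kPa.

449.45


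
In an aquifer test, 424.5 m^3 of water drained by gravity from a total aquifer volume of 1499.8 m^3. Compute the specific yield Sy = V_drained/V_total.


Specific yield Sy = Volume drained / Total volume.
Sy = 424.5 / 1499.8
   = 0.283.

0.283


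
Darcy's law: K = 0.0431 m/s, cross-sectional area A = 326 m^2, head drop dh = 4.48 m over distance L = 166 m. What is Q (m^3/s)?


Darcy's law: Q = K * A * i, where i = dh/L.
Hydraulic gradient i = 4.48 / 166 = 0.026988.
Q = 0.0431 * 326 * 0.026988
  = 0.3792 m^3/s.

0.3792


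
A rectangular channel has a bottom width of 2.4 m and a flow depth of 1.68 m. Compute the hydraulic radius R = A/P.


For a rectangular section:
Flow area A = b * y = 2.4 * 1.68 = 4.03 m^2.
Wetted perimeter P = b + 2y = 2.4 + 2*1.68 = 5.76 m.
Hydraulic radius R = A/P = 4.03 / 5.76 = 0.7 m.

0.7


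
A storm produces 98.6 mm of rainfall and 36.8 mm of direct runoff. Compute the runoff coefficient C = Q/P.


The runoff coefficient C = runoff depth / rainfall depth.
C = 36.8 / 98.6
  = 0.3732.

0.3732


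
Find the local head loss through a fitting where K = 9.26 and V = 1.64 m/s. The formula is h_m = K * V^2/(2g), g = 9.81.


Minor loss formula: h_m = K * V^2/(2g).
V^2 = 1.64^2 = 2.6896.
V^2/(2g) = 2.6896 / 19.62 = 0.1371 m.
h_m = 9.26 * 0.1371 = 1.2694 m.

1.2694


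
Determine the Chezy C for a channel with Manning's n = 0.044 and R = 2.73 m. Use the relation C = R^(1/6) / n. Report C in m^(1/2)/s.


The Chezy coefficient relates to Manning's n through C = R^(1/6) / n.
R^(1/6) = 2.73^(1/6) = 1.182208.
C = 1.182208 / 0.044 = 26.87 m^(1/2)/s.

26.87


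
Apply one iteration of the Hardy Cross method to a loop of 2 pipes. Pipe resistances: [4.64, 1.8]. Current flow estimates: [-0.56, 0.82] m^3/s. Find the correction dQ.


Numerator terms (r*Q*|Q|): 4.64*-0.56*|-0.56| = -1.4551; 1.8*0.82*|0.82| = 1.2103.
Sum of numerator = -0.2448.
Denominator terms (r*|Q|): 4.64*|-0.56| = 2.5984; 1.8*|0.82| = 1.476.
2 * sum of denominator = 2 * 4.0744 = 8.1488.
dQ = --0.2448 / 8.1488 = 0.03 m^3/s.

0.03


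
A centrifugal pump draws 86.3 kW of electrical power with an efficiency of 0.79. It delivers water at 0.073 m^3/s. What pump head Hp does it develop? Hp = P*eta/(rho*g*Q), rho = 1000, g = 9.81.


Pump head formula: Hp = P * eta / (rho * g * Q).
Numerator: P * eta = 86.3 * 1000 * 0.79 = 68177.0 W.
Denominator: rho * g * Q = 1000 * 9.81 * 0.073 = 716.13.
Hp = 68177.0 / 716.13 = 95.2 m.

95.2


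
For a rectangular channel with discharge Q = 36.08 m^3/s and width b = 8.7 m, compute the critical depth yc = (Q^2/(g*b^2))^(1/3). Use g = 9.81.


Using yc = (Q^2 / (g * b^2))^(1/3):
Q^2 = 36.08^2 = 1301.77.
g * b^2 = 9.81 * 8.7^2 = 9.81 * 75.69 = 742.52.
Q^2 / (g*b^2) = 1301.77 / 742.52 = 1.7532.
yc = 1.7532^(1/3) = 1.2058 m.

1.2058


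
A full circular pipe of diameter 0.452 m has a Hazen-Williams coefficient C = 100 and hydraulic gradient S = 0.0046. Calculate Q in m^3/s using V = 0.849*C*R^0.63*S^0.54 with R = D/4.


For a full circular pipe, R = D/4 = 0.452/4 = 0.113 m.
V = 0.849 * 100 * 0.113^0.63 * 0.0046^0.54
  = 0.849 * 100 * 0.253186 * 0.054688
  = 1.1755 m/s.
Pipe area A = pi*D^2/4 = pi*0.452^2/4 = 0.1605 m^2.
Q = A * V = 0.1605 * 1.1755 = 0.1886 m^3/s.

0.1886


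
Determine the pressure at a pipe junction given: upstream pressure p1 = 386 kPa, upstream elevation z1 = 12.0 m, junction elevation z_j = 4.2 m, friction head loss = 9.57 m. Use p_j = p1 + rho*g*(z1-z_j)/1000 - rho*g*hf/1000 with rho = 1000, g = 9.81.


Junction pressure: p_j = p1 + rho*g*(z1 - z_j)/1000 - rho*g*hf/1000.
Elevation term = 1000*9.81*(12.0 - 4.2)/1000 = 76.518 kPa.
Friction term = 1000*9.81*9.57/1000 = 93.882 kPa.
p_j = 386 + 76.518 - 93.882 = 368.64 kPa.

368.64


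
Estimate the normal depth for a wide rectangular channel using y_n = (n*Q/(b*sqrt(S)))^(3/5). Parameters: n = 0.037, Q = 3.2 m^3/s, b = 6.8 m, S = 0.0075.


We use the wide-channel approximation y_n = (n*Q/(b*sqrt(S)))^(3/5).
sqrt(S) = sqrt(0.0075) = 0.086603.
Numerator: n*Q = 0.037 * 3.2 = 0.1184.
Denominator: b*sqrt(S) = 6.8 * 0.086603 = 0.5889.
arg = 0.2011.
y_n = 0.2011^(3/5) = 0.3819 m.

0.3819


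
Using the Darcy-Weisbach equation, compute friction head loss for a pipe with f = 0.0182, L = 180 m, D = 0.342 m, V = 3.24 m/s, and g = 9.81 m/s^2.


Darcy-Weisbach equation: h_f = f * (L/D) * V^2/(2g).
f * L/D = 0.0182 * 180/0.342 = 9.5789.
V^2/(2g) = 3.24^2 / (2*9.81) = 10.4976 / 19.62 = 0.535 m.
h_f = 9.5789 * 0.535 = 5.125 m.

5.125


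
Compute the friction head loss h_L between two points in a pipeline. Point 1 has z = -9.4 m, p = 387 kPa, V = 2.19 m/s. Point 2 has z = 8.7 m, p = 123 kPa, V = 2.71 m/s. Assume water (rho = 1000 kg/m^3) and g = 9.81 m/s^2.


Total head at each section: H = z + p/(rho*g) + V^2/(2g).
H1 = -9.4 + 387*1000/(1000*9.81) + 2.19^2/(2*9.81)
   = -9.4 + 39.45 + 0.2444
   = 30.294 m.
H2 = 8.7 + 123*1000/(1000*9.81) + 2.71^2/(2*9.81)
   = 8.7 + 12.538 + 0.3743
   = 21.613 m.
h_L = H1 - H2 = 30.294 - 21.613 = 8.681 m.

8.681


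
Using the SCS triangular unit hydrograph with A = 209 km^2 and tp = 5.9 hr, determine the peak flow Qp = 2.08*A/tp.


SCS formula: Qp = 2.08 * A / tp.
Qp = 2.08 * 209 / 5.9
   = 434.72 / 5.9
   = 73.68 m^3/s per cm.

73.68


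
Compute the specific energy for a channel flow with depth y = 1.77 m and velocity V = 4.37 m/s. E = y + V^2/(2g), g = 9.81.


Specific energy E = y + V^2/(2g).
Velocity head = V^2/(2g) = 4.37^2 / (2*9.81) = 19.0969 / 19.62 = 0.9733 m.
E = 1.77 + 0.9733 = 2.7433 m.

2.7433


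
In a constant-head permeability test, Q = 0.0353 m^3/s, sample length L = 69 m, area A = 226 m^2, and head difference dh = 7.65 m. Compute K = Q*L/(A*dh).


From K = Q*L / (A*dh):
Numerator: Q*L = 0.0353 * 69 = 2.4357.
Denominator: A*dh = 226 * 7.65 = 1728.9.
K = 2.4357 / 1728.9 = 0.001409 m/s.

0.001409


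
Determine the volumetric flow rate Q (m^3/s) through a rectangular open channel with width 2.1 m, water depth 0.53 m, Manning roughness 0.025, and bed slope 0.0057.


For a rectangular channel, the cross-sectional area A = b * y = 2.1 * 0.53 = 1.11 m^2.
The wetted perimeter P = b + 2y = 2.1 + 2*0.53 = 3.16 m.
Hydraulic radius R = A/P = 1.11/3.16 = 0.3522 m.
Velocity V = (1/n)*R^(2/3)*S^(1/2) = (1/0.025)*0.3522^(2/3)*0.0057^(1/2) = 1.5062 m/s.
Discharge Q = A * V = 1.11 * 1.5062 = 1.676 m^3/s.

1.676


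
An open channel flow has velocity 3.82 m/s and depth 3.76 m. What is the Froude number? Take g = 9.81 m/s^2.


The Froude number is defined as Fr = V / sqrt(g*y).
g*y = 9.81 * 3.76 = 36.8856.
sqrt(g*y) = sqrt(36.8856) = 6.0734.
Fr = 3.82 / 6.0734 = 0.629.

0.629


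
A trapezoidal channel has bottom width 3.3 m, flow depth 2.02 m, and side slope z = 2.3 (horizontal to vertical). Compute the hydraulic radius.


For a trapezoidal section with side slope z:
A = (b + z*y)*y = (3.3 + 2.3*2.02)*2.02 = 16.051 m^2.
P = b + 2*y*sqrt(1 + z^2) = 3.3 + 2*2.02*sqrt(1 + 2.3^2) = 13.432 m.
R = A/P = 16.051 / 13.432 = 1.195 m.

1.195


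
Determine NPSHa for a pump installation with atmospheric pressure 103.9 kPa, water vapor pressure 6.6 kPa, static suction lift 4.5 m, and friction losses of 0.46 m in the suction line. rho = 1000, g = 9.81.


NPSHa = p_atm/(rho*g) - z_s - hf_s - p_vap/(rho*g).
p_atm/(rho*g) = 103.9*1000 / (1000*9.81) = 10.591 m.
p_vap/(rho*g) = 6.6*1000 / (1000*9.81) = 0.673 m.
NPSHa = 10.591 - 4.5 - 0.46 - 0.673
      = 4.96 m.

4.96


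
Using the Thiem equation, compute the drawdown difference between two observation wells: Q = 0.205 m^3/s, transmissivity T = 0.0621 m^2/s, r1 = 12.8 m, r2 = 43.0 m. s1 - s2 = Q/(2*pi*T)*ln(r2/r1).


Thiem equation: s1 - s2 = Q/(2*pi*T) * ln(r2/r1).
ln(r2/r1) = ln(43.0/12.8) = 1.2118.
Q/(2*pi*T) = 0.205 / (2*pi*0.0621) = 0.205 / 0.3902 = 0.5254.
s1 - s2 = 0.5254 * 1.2118 = 0.6366 m.

0.6366


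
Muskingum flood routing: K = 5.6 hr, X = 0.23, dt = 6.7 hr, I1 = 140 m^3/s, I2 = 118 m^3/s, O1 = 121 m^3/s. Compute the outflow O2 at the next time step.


Muskingum coefficients:
denom = 2*K*(1-X) + dt = 2*5.6*(1-0.23) + 6.7 = 15.324.
C0 = (dt - 2*K*X)/denom = (6.7 - 2*5.6*0.23)/15.324 = 0.2691.
C1 = (dt + 2*K*X)/denom = (6.7 + 2*5.6*0.23)/15.324 = 0.6053.
C2 = (2*K*(1-X) - dt)/denom = 0.1256.
O2 = C0*I2 + C1*I1 + C2*O1
   = 0.2691*118 + 0.6053*140 + 0.1256*121
   = 131.69 m^3/s.

131.69


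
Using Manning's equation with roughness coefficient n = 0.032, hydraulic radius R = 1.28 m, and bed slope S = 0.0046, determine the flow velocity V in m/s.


Manning's equation gives V = (1/n) * R^(2/3) * S^(1/2).
First, compute R^(2/3) = 1.28^(2/3) = 1.1789.
Next, S^(1/2) = 0.0046^(1/2) = 0.067823.
Then 1/n = 1/0.032 = 31.25.
V = 31.25 * 1.1789 * 0.067823 = 2.4986 m/s.

2.4986


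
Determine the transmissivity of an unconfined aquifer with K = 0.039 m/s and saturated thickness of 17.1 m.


Transmissivity is defined as T = K * h.
T = 0.039 * 17.1
  = 0.6669 m^2/s.

0.6669


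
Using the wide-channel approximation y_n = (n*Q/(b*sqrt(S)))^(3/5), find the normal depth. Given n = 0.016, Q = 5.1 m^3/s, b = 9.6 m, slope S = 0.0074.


We use the wide-channel approximation y_n = (n*Q/(b*sqrt(S)))^(3/5).
sqrt(S) = sqrt(0.0074) = 0.086023.
Numerator: n*Q = 0.016 * 5.1 = 0.0816.
Denominator: b*sqrt(S) = 9.6 * 0.086023 = 0.825821.
arg = 0.0988.
y_n = 0.0988^(3/5) = 0.2494 m.

0.2494


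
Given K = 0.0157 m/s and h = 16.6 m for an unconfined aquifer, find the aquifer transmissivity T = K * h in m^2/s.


Transmissivity is defined as T = K * h.
T = 0.0157 * 16.6
  = 0.2606 m^2/s.

0.2606


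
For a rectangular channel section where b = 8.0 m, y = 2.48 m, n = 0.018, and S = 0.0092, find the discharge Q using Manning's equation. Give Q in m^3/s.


For a rectangular channel, the cross-sectional area A = b * y = 8.0 * 2.48 = 19.84 m^2.
The wetted perimeter P = b + 2y = 8.0 + 2*2.48 = 12.96 m.
Hydraulic radius R = A/P = 19.84/12.96 = 1.5309 m.
Velocity V = (1/n)*R^(2/3)*S^(1/2) = (1/0.018)*1.5309^(2/3)*0.0092^(1/2) = 7.078 m/s.
Discharge Q = A * V = 19.84 * 7.078 = 140.428 m^3/s.

140.428


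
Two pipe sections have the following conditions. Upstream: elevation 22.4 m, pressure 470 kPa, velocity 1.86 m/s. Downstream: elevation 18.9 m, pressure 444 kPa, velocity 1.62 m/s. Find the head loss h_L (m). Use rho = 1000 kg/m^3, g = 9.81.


Total head at each section: H = z + p/(rho*g) + V^2/(2g).
H1 = 22.4 + 470*1000/(1000*9.81) + 1.86^2/(2*9.81)
   = 22.4 + 47.91 + 0.1763
   = 70.487 m.
H2 = 18.9 + 444*1000/(1000*9.81) + 1.62^2/(2*9.81)
   = 18.9 + 45.26 + 0.1338
   = 64.294 m.
h_L = H1 - H2 = 70.487 - 64.294 = 6.193 m.

6.193


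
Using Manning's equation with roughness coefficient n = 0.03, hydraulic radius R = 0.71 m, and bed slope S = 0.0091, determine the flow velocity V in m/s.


Manning's equation gives V = (1/n) * R^(2/3) * S^(1/2).
First, compute R^(2/3) = 0.71^(2/3) = 0.7959.
Next, S^(1/2) = 0.0091^(1/2) = 0.095394.
Then 1/n = 1/0.03 = 33.33.
V = 33.33 * 0.7959 * 0.095394 = 2.5307 m/s.

2.5307


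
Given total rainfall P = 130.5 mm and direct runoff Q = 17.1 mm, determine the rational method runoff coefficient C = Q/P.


The runoff coefficient C = runoff depth / rainfall depth.
C = 17.1 / 130.5
  = 0.131.

0.131


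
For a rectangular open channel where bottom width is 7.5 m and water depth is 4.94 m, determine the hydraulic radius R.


For a rectangular section:
Flow area A = b * y = 7.5 * 4.94 = 37.05 m^2.
Wetted perimeter P = b + 2y = 7.5 + 2*4.94 = 17.38 m.
Hydraulic radius R = A/P = 37.05 / 17.38 = 2.1318 m.

2.1318


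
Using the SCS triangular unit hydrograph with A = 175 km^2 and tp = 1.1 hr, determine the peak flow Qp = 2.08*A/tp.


SCS formula: Qp = 2.08 * A / tp.
Qp = 2.08 * 175 / 1.1
   = 364.0 / 1.1
   = 330.91 m^3/s per cm.

330.91


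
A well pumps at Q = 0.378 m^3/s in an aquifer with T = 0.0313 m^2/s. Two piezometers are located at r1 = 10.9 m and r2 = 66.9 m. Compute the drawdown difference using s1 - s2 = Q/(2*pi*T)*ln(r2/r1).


Thiem equation: s1 - s2 = Q/(2*pi*T) * ln(r2/r1).
ln(r2/r1) = ln(66.9/10.9) = 1.8144.
Q/(2*pi*T) = 0.378 / (2*pi*0.0313) = 0.378 / 0.1967 = 1.9221.
s1 - s2 = 1.9221 * 1.8144 = 3.4875 m.

3.4875


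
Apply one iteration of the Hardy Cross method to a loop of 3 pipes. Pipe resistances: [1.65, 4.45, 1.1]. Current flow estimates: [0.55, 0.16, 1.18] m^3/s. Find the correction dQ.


Numerator terms (r*Q*|Q|): 1.65*0.55*|0.55| = 0.4991; 4.45*0.16*|0.16| = 0.1139; 1.1*1.18*|1.18| = 1.5316.
Sum of numerator = 2.1447.
Denominator terms (r*|Q|): 1.65*|0.55| = 0.9075; 4.45*|0.16| = 0.712; 1.1*|1.18| = 1.298.
2 * sum of denominator = 2 * 2.9175 = 5.835.
dQ = -2.1447 / 5.835 = -0.3676 m^3/s.

-0.3676


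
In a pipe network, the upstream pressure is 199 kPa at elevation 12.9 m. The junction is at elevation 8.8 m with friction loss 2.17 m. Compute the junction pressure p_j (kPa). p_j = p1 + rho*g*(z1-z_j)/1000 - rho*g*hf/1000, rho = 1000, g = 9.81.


Junction pressure: p_j = p1 + rho*g*(z1 - z_j)/1000 - rho*g*hf/1000.
Elevation term = 1000*9.81*(12.9 - 8.8)/1000 = 40.221 kPa.
Friction term = 1000*9.81*2.17/1000 = 21.288 kPa.
p_j = 199 + 40.221 - 21.288 = 217.93 kPa.

217.93


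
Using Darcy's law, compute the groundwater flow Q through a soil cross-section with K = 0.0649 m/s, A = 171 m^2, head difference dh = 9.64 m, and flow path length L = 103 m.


Darcy's law: Q = K * A * i, where i = dh/L.
Hydraulic gradient i = 9.64 / 103 = 0.093592.
Q = 0.0649 * 171 * 0.093592
  = 1.0387 m^3/s.

1.0387


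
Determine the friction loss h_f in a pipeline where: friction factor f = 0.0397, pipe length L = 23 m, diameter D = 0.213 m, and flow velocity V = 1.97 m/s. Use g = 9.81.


Darcy-Weisbach equation: h_f = f * (L/D) * V^2/(2g).
f * L/D = 0.0397 * 23/0.213 = 4.2869.
V^2/(2g) = 1.97^2 / (2*9.81) = 3.8809 / 19.62 = 0.1978 m.
h_f = 4.2869 * 0.1978 = 0.848 m.

0.848


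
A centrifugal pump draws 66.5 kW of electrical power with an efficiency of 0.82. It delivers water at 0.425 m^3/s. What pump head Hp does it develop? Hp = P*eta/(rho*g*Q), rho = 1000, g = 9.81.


Pump head formula: Hp = P * eta / (rho * g * Q).
Numerator: P * eta = 66.5 * 1000 * 0.82 = 54530.0 W.
Denominator: rho * g * Q = 1000 * 9.81 * 0.425 = 4169.25.
Hp = 54530.0 / 4169.25 = 13.08 m.

13.08


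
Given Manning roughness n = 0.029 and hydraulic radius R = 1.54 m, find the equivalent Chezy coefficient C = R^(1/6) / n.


The Chezy coefficient relates to Manning's n through C = R^(1/6) / n.
R^(1/6) = 1.54^(1/6) = 1.074616.
C = 1.074616 / 0.029 = 37.06 m^(1/2)/s.

37.06


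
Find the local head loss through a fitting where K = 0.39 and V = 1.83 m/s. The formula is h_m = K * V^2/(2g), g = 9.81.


Minor loss formula: h_m = K * V^2/(2g).
V^2 = 1.83^2 = 3.3489.
V^2/(2g) = 3.3489 / 19.62 = 0.1707 m.
h_m = 0.39 * 0.1707 = 0.0666 m.

0.0666


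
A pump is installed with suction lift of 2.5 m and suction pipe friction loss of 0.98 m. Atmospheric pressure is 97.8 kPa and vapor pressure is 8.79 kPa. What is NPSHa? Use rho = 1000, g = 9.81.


NPSHa = p_atm/(rho*g) - z_s - hf_s - p_vap/(rho*g).
p_atm/(rho*g) = 97.8*1000 / (1000*9.81) = 9.969 m.
p_vap/(rho*g) = 8.79*1000 / (1000*9.81) = 0.896 m.
NPSHa = 9.969 - 2.5 - 0.98 - 0.896
      = 5.59 m.

5.59


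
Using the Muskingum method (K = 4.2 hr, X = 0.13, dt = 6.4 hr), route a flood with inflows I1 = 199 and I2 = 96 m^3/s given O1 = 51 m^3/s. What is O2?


Muskingum coefficients:
denom = 2*K*(1-X) + dt = 2*4.2*(1-0.13) + 6.4 = 13.708.
C0 = (dt - 2*K*X)/denom = (6.4 - 2*4.2*0.13)/13.708 = 0.3872.
C1 = (dt + 2*K*X)/denom = (6.4 + 2*4.2*0.13)/13.708 = 0.5465.
C2 = (2*K*(1-X) - dt)/denom = 0.0662.
O2 = C0*I2 + C1*I1 + C2*O1
   = 0.3872*96 + 0.5465*199 + 0.0662*51
   = 149.31 m^3/s.

149.31


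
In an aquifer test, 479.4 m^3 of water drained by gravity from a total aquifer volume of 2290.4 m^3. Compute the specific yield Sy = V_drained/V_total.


Specific yield Sy = Volume drained / Total volume.
Sy = 479.4 / 2290.4
   = 0.2093.

0.2093


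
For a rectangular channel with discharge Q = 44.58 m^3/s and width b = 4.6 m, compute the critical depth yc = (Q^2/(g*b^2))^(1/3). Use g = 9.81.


Using yc = (Q^2 / (g * b^2))^(1/3):
Q^2 = 44.58^2 = 1987.38.
g * b^2 = 9.81 * 4.6^2 = 9.81 * 21.16 = 207.58.
Q^2 / (g*b^2) = 1987.38 / 207.58 = 9.574.
yc = 9.574^(1/3) = 2.1234 m.

2.1234


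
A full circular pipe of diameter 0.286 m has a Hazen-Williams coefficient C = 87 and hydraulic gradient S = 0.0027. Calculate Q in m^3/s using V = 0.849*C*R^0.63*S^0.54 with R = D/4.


For a full circular pipe, R = D/4 = 0.286/4 = 0.0715 m.
V = 0.849 * 87 * 0.0715^0.63 * 0.0027^0.54
  = 0.849 * 87 * 0.189764 * 0.041014
  = 0.5749 m/s.
Pipe area A = pi*D^2/4 = pi*0.286^2/4 = 0.0642 m^2.
Q = A * V = 0.0642 * 0.5749 = 0.0369 m^3/s.

0.0369


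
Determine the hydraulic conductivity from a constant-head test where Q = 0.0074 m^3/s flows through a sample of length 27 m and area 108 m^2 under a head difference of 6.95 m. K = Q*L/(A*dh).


From K = Q*L / (A*dh):
Numerator: Q*L = 0.0074 * 27 = 0.1998.
Denominator: A*dh = 108 * 6.95 = 750.6.
K = 0.1998 / 750.6 = 0.000266 m/s.

0.000266


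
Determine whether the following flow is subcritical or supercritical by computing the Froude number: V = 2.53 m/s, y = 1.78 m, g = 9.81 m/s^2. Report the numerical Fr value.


The Froude number is defined as Fr = V / sqrt(g*y).
g*y = 9.81 * 1.78 = 17.4618.
sqrt(g*y) = sqrt(17.4618) = 4.1787.
Fr = 2.53 / 4.1787 = 0.6054.
Since Fr < 1, the flow is subcritical.

0.6054


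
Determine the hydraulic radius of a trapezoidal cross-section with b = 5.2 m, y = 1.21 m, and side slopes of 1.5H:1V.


For a trapezoidal section with side slope z:
A = (b + z*y)*y = (5.2 + 1.5*1.21)*1.21 = 8.488 m^2.
P = b + 2*y*sqrt(1 + z^2) = 5.2 + 2*1.21*sqrt(1 + 1.5^2) = 9.563 m.
R = A/P = 8.488 / 9.563 = 0.8876 m.

0.8876


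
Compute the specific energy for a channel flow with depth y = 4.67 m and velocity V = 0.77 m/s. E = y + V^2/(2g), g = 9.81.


Specific energy E = y + V^2/(2g).
Velocity head = V^2/(2g) = 0.77^2 / (2*9.81) = 0.5929 / 19.62 = 0.0302 m.
E = 4.67 + 0.0302 = 4.7002 m.

4.7002


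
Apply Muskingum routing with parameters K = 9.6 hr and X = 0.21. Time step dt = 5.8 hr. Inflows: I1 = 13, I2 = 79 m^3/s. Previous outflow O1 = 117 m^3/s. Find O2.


Muskingum coefficients:
denom = 2*K*(1-X) + dt = 2*9.6*(1-0.21) + 5.8 = 20.968.
C0 = (dt - 2*K*X)/denom = (5.8 - 2*9.6*0.21)/20.968 = 0.0843.
C1 = (dt + 2*K*X)/denom = (5.8 + 2*9.6*0.21)/20.968 = 0.4689.
C2 = (2*K*(1-X) - dt)/denom = 0.4468.
O2 = C0*I2 + C1*I1 + C2*O1
   = 0.0843*79 + 0.4689*13 + 0.4468*117
   = 65.03 m^3/s.

65.03


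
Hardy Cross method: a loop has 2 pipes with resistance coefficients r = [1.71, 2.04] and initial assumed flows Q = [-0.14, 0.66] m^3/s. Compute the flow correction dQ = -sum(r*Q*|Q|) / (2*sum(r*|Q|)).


Numerator terms (r*Q*|Q|): 1.71*-0.14*|-0.14| = -0.0335; 2.04*0.66*|0.66| = 0.8886.
Sum of numerator = 0.8551.
Denominator terms (r*|Q|): 1.71*|-0.14| = 0.2394; 2.04*|0.66| = 1.3464.
2 * sum of denominator = 2 * 1.5858 = 3.1716.
dQ = -0.8551 / 3.1716 = -0.2696 m^3/s.

-0.2696


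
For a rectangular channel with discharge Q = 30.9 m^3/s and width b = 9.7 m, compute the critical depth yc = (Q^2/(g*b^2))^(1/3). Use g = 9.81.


Using yc = (Q^2 / (g * b^2))^(1/3):
Q^2 = 30.9^2 = 954.81.
g * b^2 = 9.81 * 9.7^2 = 9.81 * 94.09 = 923.02.
Q^2 / (g*b^2) = 954.81 / 923.02 = 1.0344.
yc = 1.0344^(1/3) = 1.0114 m.

1.0114


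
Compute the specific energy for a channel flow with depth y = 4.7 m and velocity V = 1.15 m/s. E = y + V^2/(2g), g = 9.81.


Specific energy E = y + V^2/(2g).
Velocity head = V^2/(2g) = 1.15^2 / (2*9.81) = 1.3225 / 19.62 = 0.0674 m.
E = 4.7 + 0.0674 = 4.7674 m.

4.7674


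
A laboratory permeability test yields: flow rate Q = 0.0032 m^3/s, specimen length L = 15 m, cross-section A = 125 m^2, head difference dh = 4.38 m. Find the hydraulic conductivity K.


From K = Q*L / (A*dh):
Numerator: Q*L = 0.0032 * 15 = 0.048.
Denominator: A*dh = 125 * 4.38 = 547.5.
K = 0.048 / 547.5 = 8.8e-05 m/s.

8.8e-05


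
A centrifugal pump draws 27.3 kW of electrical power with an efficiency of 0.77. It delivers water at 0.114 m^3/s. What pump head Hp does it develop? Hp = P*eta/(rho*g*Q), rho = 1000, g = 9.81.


Pump head formula: Hp = P * eta / (rho * g * Q).
Numerator: P * eta = 27.3 * 1000 * 0.77 = 21021.0 W.
Denominator: rho * g * Q = 1000 * 9.81 * 0.114 = 1118.34.
Hp = 21021.0 / 1118.34 = 18.8 m.

18.8


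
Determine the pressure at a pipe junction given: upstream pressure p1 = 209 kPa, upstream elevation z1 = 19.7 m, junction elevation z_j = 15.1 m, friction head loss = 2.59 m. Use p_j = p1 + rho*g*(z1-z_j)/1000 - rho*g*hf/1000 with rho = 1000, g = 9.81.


Junction pressure: p_j = p1 + rho*g*(z1 - z_j)/1000 - rho*g*hf/1000.
Elevation term = 1000*9.81*(19.7 - 15.1)/1000 = 45.126 kPa.
Friction term = 1000*9.81*2.59/1000 = 25.408 kPa.
p_j = 209 + 45.126 - 25.408 = 228.72 kPa.

228.72


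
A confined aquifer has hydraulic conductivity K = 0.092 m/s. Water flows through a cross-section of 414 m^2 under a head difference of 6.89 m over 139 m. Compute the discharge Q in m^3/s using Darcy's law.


Darcy's law: Q = K * A * i, where i = dh/L.
Hydraulic gradient i = 6.89 / 139 = 0.049568.
Q = 0.092 * 414 * 0.049568
  = 1.888 m^3/s.

1.888


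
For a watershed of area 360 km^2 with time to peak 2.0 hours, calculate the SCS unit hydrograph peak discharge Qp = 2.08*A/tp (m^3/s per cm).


SCS formula: Qp = 2.08 * A / tp.
Qp = 2.08 * 360 / 2.0
   = 748.8 / 2.0
   = 374.4 m^3/s per cm.

374.4


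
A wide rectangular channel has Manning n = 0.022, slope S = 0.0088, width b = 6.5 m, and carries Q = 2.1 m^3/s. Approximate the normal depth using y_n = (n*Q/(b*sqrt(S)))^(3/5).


We use the wide-channel approximation y_n = (n*Q/(b*sqrt(S)))^(3/5).
sqrt(S) = sqrt(0.0088) = 0.093808.
Numerator: n*Q = 0.022 * 2.1 = 0.0462.
Denominator: b*sqrt(S) = 6.5 * 0.093808 = 0.609752.
arg = 0.0758.
y_n = 0.0758^(3/5) = 0.2127 m.

0.2127


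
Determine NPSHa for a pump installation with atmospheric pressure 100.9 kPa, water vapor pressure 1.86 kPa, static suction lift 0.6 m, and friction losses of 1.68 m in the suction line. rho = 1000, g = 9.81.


NPSHa = p_atm/(rho*g) - z_s - hf_s - p_vap/(rho*g).
p_atm/(rho*g) = 100.9*1000 / (1000*9.81) = 10.285 m.
p_vap/(rho*g) = 1.86*1000 / (1000*9.81) = 0.19 m.
NPSHa = 10.285 - 0.6 - 1.68 - 0.19
      = 7.82 m.

7.82


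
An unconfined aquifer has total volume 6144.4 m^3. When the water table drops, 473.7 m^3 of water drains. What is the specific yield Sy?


Specific yield Sy = Volume drained / Total volume.
Sy = 473.7 / 6144.4
   = 0.0771.

0.0771


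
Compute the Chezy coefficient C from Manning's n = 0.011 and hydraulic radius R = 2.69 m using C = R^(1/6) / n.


The Chezy coefficient relates to Manning's n through C = R^(1/6) / n.
R^(1/6) = 2.69^(1/6) = 1.179303.
C = 1.179303 / 0.011 = 107.21 m^(1/2)/s.

107.21


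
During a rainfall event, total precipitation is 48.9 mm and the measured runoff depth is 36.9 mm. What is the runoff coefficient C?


The runoff coefficient C = runoff depth / rainfall depth.
C = 36.9 / 48.9
  = 0.7546.

0.7546


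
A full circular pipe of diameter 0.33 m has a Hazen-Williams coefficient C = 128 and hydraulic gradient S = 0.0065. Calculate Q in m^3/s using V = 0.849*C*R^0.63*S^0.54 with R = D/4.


For a full circular pipe, R = D/4 = 0.33/4 = 0.0825 m.
V = 0.849 * 128 * 0.0825^0.63 * 0.0065^0.54
  = 0.849 * 128 * 0.207666 * 0.065913
  = 1.4875 m/s.
Pipe area A = pi*D^2/4 = pi*0.33^2/4 = 0.0855 m^2.
Q = A * V = 0.0855 * 1.4875 = 0.1272 m^3/s.

0.1272


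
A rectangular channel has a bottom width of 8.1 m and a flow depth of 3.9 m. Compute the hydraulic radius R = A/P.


For a rectangular section:
Flow area A = b * y = 8.1 * 3.9 = 31.59 m^2.
Wetted perimeter P = b + 2y = 8.1 + 2*3.9 = 15.9 m.
Hydraulic radius R = A/P = 31.59 / 15.9 = 1.9868 m.

1.9868


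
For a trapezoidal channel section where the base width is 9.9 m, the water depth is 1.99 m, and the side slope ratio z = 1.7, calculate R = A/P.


For a trapezoidal section with side slope z:
A = (b + z*y)*y = (9.9 + 1.7*1.99)*1.99 = 26.433 m^2.
P = b + 2*y*sqrt(1 + z^2) = 9.9 + 2*1.99*sqrt(1 + 1.7^2) = 17.75 m.
R = A/P = 26.433 / 17.75 = 1.4892 m.

1.4892


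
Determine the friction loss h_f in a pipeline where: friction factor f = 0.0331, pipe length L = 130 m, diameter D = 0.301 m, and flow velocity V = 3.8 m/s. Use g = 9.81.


Darcy-Weisbach equation: h_f = f * (L/D) * V^2/(2g).
f * L/D = 0.0331 * 130/0.301 = 14.2957.
V^2/(2g) = 3.8^2 / (2*9.81) = 14.44 / 19.62 = 0.736 m.
h_f = 14.2957 * 0.736 = 10.521 m.

10.521
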